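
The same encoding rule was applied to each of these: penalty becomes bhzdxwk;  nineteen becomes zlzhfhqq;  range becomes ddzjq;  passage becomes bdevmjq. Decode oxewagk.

custody

A repeating key of period 2 is used — shifts +12, +3 over and over.
Decoding oxewagk: o−12=c, x−3=u, e−12=s, w−3=t, a−12=o, g−3=d, k−12=y.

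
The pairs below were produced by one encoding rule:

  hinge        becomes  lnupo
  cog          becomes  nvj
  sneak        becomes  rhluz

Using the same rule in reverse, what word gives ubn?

gun

The output letters match the input read backwards, each shifted +7: hinge reversed is egnih. The word is reversed, then every letter is shifted forward by 7.
Decoding ubn: shift back: u−7=n, b−7=u, n−7=g → nug; then reverse → gun.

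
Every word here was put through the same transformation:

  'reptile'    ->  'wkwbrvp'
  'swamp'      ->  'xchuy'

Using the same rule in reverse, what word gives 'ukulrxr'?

pending

The shift increases by 1 at each position, starting from +5: 5, 6, 7, ….
Decoding ukulrxr: u−5=p, k−6=e, u−7=n, l−8=d, r−9=i, x−10=n, r−11=g.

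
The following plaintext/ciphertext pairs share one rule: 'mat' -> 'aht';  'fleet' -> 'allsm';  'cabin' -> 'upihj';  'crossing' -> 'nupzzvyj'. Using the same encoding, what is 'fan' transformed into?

The output letters match the input read backwards, each shifted +7: mat reversed is tam. Two steps: reverse the string, then apply a Caesar shift of +7.
For fan: reverse → naf; then shift: n+7=u, a+7=h, f+7=m.

uhm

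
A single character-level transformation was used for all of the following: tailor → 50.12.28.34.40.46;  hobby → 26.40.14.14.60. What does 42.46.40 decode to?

pro

The formula is n = 2×(alphabet index, a=1) + 10.
Reversing it on 42.46.40: 42→(42−10)÷2=16=p, 46→(46−10)÷2=18=r, 40→(40−10)÷2=15=o.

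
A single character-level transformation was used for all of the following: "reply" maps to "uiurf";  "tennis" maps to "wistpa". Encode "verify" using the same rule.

yiwomg

In reply: r→u is +3, e→i is +4, p→u is +5, l→r is +6 — the shift increases by 1 each position. Each letter shifts forward by (position + 3), i.e. 3, 4, 5, … — the shift grows by one for each successive letter.
For verify: v+3=y, e+4=i, r+5=w, i+6=o, f+7=m, y+8=g.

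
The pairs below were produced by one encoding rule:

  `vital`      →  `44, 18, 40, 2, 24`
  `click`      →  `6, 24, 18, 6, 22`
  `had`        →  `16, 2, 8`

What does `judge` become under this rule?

20, 42, 8, 14, 10

Each letter becomes 2×(its alphabet position, a=1..z=26).
For judge: j=10→20, u=21→42, d=4→8, g=7→14, e=5→10.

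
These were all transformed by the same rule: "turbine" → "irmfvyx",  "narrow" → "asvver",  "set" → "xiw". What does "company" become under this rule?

cretqsg

The output letters match the input read backwards, each shifted +4: turbine reversed is enibrut. Two steps: reverse the string, then apply a Caesar shift of +4.
On company: reverse → ynapmoc; then shift: y+4=c, n+4=r, a+4=e, p+4=t, m+4=q, o+4=s, c+4=g.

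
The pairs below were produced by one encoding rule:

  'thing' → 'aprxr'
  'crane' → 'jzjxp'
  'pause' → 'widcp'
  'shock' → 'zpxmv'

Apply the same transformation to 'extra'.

In thing: t→a is +7, h→p is +8, i→r is +9, n→x is +10 — the shift increases by 1 each position. Letter i (0-indexed) is shifted by i+7, so successive shifts are 7, 8, 9, ….
On extra: e+7=l, x+8=f, t+9=c, r+10=b, a+11=l.

lfcbl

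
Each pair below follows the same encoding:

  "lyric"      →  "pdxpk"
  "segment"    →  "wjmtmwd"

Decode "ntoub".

joint

In lyric: l→p is +4, y→d is +5, r→x is +6, i→p is +7 — the shift increases by 1 each position. Letter i (0-indexed) is shifted by i+4, so successive shifts are 4, 5, 6, ….
Undoing it on ntoub: n−4=j, t−5=o, o−6=i, u−7=n, b−8=t.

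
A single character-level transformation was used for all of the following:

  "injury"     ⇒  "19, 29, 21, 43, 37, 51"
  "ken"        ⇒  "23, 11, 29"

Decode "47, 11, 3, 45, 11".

weave

Each letter becomes 2×(its alphabet position, a=1..z=26) + 1.
Undoing it on 47, 11, 3, 45, 11: 47→(47−1)÷2=23=w, 11→(11−1)÷2=5=e, 3→(3−1)÷2=1=a, 45→(45−1)÷2=22=v, 11→(11−1)÷2=5=e.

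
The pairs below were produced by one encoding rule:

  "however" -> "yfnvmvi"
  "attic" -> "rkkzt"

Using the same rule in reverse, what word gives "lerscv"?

Each letter is shifted forward by 17 in the alphabet (a Caesar shift of +17).
Decoding lerscv: l−17=u, e−17=n, r−17=a, s−17=b, c−17=l, v−17=e.

unable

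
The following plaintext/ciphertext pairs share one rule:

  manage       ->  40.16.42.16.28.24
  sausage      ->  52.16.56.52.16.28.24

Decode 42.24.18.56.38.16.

nebula

Each letter becomes 2×(its alphabet position, a=1..z=26) + 14.
Reversing it on 42.24.18.56.38.16: 42→(42−14)÷2=14=n, 24→(24−14)÷2=5=e, 18→(18−14)÷2=2=b, 56→(56−14)÷2=21=u, 38→(38−14)÷2=12=l, 16→(16−14)÷2=1=a.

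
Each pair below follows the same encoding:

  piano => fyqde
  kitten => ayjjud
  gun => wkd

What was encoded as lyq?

via

Compare letters: p→f is +16, i→y is +16, a→q is +16 — a constant shift. Each letter is shifted forward by 16 in the alphabet (a Caesar shift of +16).
Undoing it on lyq: l−16=v, y−16=i, q−16=a.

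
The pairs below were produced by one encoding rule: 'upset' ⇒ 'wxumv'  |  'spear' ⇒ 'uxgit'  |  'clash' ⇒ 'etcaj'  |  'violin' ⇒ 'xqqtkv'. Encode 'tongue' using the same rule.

vwpowm

Shifts by position in upset: pos 0: u→w (+2), pos 1: p→x (+8), pos 2: s→u (+2), pos 3: e→m (+8) — repeating every 2. A repeating key of period 2 is used — shifts +2, +8 over and over.
On tongue: t+2=v, o+8=w, n+2=p, g+8=o, u+2=w, e+8=m.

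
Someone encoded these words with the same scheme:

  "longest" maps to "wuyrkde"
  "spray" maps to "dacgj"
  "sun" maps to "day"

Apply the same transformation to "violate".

The shift depends on letter class: consonant l→w is +11, but vowel o→u is +6. Vowels shift forward by 6 and consonants shift forward by 11.
On violate: v(cons)+11=g, i(vowel)+6=o, o(vowel)+6=u, l(cons)+11=w, a(vowel)+6=g, t(cons)+11=e, e(vowel)+6=k.

gouwgek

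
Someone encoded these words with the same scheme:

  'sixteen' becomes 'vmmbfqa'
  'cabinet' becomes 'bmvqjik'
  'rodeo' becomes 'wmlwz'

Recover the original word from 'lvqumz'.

remind

The output letters match the input read backwards, each shifted +8: sixteen reversed is neetxis. Two steps: reverse the string, then apply a Caesar shift of +8.
Undoing it on lvqumz: shift back: l−8=d, v−8=n, q−8=i, u−8=m, m−8=e, z−8=r → dnimer; then reverse → remind.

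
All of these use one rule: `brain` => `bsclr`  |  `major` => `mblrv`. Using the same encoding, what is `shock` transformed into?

siqfo

Each letter shifts forward by its position index (0, 1, 2, …) — the shift grows by one for each successive letter.
For shock: s+0=s, h+1=i, o+2=q, c+3=f, k+4=o.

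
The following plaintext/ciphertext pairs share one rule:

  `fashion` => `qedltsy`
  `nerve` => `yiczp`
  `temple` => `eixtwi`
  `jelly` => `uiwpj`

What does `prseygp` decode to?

Shifts by position in fashion: pos 0: f→q (+11), pos 1: a→e (+4), pos 2: s→d (+11), pos 3: h→l (+4) — repeating every 2. A repeating key of period 2 is used — shifts +11, +4 over and over.
Decoding prseygp: p−11=e, r−4=n, s−11=h, e−4=a, y−11=n, g−4=c, p−11=e.

enhance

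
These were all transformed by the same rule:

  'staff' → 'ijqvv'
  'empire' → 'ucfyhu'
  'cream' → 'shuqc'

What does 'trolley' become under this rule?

jhebbuo

Compare letters: s→i is +16, t→j is +16, a→q is +16 — a constant shift. This is a Caesar cipher with shift 16.
On trolley: t+16=j, r+16=h, o+16=e, l+16=b, l+16=b, e+16=u, y+16=o.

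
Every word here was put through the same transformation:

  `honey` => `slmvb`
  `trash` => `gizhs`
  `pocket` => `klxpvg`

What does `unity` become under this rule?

Each pair mirrors across the alphabet (h↔s, o↔l, n↔m): positions sum to 25. This is the alphabet-reversal cipher (Atbash): a becomes z, b becomes y, etc.
For unity: u↔f, n↔m, i↔r, t↔g, y↔b.

fmrgb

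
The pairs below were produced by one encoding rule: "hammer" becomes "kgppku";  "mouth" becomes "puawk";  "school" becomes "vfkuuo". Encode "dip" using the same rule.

gos

The shift depends on letter class: consonant h→k is +3, but vowel a→g is +6. The rule splits by letter class: vowels +6, consonants +3.
On dip: d(cons)+3=g, i(vowel)+6=o, p(cons)+3=s.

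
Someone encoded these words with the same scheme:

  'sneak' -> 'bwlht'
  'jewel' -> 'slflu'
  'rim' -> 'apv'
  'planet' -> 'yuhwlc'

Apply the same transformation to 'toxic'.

Vowels shift forward by 7 and consonants shift forward by 9.
Applying it to toxic: t(cons)+9=c, o(vowel)+7=v, x(cons)+9=g, i(vowel)+7=p, c(cons)+9=l.

cvgpl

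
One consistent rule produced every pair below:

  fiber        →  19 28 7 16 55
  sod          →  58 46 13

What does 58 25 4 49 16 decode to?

shape

f(#6)→19 and i(#9)→28: differences scale by 3, so n = 3·pos + 1. Each letter becomes 3×(its alphabet position, a=1..z=26) + 1.
Undoing it on 58 25 4 49 16: 58→(58−1)÷3=19=s, 25→(25−1)÷3=8=h, 4→(4−1)÷3=1=a, 49→(49−1)÷3=16=p, 16→(16−1)÷3=5=e.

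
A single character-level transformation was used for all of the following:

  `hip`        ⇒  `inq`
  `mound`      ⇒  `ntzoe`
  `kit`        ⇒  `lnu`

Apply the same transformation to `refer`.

sjgjs

The shift depends on letter class: consonant h→i is +1, but vowel i→n is +5. Two shifts are in play — +5 for a/e/i/o/u, +1 for every other letter.
For refer: r(cons)+1=s, e(vowel)+5=j, f(cons)+1=g, e(vowel)+5=j, r(cons)+1=s.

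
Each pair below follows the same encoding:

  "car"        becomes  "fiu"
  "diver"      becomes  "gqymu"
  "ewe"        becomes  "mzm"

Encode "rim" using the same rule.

uqp

The shift depends on letter class: consonant c→f is +3, but vowel a→i is +8. The rule splits by letter class: vowels +8, consonants +3.
For rim: r(cons)+3=u, i(vowel)+8=q, m(cons)+3=p.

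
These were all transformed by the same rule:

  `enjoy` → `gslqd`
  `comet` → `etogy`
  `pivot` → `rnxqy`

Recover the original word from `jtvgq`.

hotel

It's a Vigenère-style cipher with numeric key [2,5,2]: position i shifts by key[i mod 3].
Reversing it on jtvgq: j−2=h, t−5=o, v−2=t, g−2=e, q−5=l.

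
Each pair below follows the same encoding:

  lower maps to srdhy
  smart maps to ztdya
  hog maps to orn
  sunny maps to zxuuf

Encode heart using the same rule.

ohdya

The shift depends on letter class: consonant l→s is +7, but vowel o→r is +3. Two shifts are in play — +3 for a/e/i/o/u, +7 for every other letter.
For heart: h(cons)+7=o, e(vowel)+3=h, a(vowel)+3=d, r(cons)+7=y, t(cons)+7=a.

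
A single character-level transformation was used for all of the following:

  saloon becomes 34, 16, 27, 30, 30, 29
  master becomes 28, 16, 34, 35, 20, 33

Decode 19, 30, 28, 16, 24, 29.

s is letter #19 and maps to 34: an offset of 15. Each letter is replaced by its alphabet position (a=1..z=26) + 15.
Decoding 19, 30, 28, 16, 24, 29: 19→(19−15)÷1=4=d, 30→(30−15)÷1=15=o, 28→(28−15)÷1=13=m, 16→(16−15)÷1=1=a, 24→(24−15)÷1=9=i, 29→(29−15)÷1=14=n.

domain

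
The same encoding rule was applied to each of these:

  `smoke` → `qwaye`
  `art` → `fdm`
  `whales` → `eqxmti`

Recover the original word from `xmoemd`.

Two steps: reverse the string, then apply a Caesar shift of +12.
Decoding xmoemd: shift back: x−12=l, m−12=a, o−12=c, e−12=s, m−12=a, d−12=r → lacsar; then reverse → rascal.

rascal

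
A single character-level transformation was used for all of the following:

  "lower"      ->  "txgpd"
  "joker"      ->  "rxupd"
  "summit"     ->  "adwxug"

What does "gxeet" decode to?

In lower: l→t is +8, o→x is +9, w→g is +10, e→p is +11 — the shift increases by 1 each position. Each letter shifts forward by (position + 8), i.e. 8, 9, 10, … — the shift grows by one for each successive letter.
Reversing it on gxeet: g−8=y, x−9=o, e−10=u, e−11=t, t−12=h.

youth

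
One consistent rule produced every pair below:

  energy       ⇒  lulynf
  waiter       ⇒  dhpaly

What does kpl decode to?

Each letter is shifted forward by 7 in the alphabet (a Caesar shift of +7).
Undoing it on kpl: k−7=d, p−7=i, l−7=e.

die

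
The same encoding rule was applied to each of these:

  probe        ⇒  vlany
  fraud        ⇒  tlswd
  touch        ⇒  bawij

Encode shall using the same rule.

p(15)→v(21) and r(17)→l(11) fit y≡21x+18 (mod 26); the inverse of 21 mod 26 is 5. Each letter's alphabet position (a=0..z=25) is mapped through 21·x+18 mod 26 — an affine cipher.
On shall: s(18)→21·18+18≡6=g; h(7)→21·7+18≡9=j; a(0)→21·0+18≡18=s; l(11)→21·11+18≡15=p; l(11)→21·11+18≡15=p (all mod 26).

gjspp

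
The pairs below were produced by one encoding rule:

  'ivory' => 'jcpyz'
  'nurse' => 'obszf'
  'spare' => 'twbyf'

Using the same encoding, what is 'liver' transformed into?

Shifts by position in ivory: pos 0: i→j (+1), pos 1: v→c (+7), pos 2: o→p (+1), pos 3: r→y (+7) — repeating every 2. It's a Vigenère-style cipher with numeric key [1,7]: position i shifts by key[i mod 2].
Applying it to liver: l+1=m, i+7=p, v+1=w, e+7=l, r+1=s.

mpwls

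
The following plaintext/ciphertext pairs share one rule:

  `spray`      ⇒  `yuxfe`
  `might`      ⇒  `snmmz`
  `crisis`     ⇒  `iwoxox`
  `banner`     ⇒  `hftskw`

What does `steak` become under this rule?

Shifts by position in spray: pos 0: s→y (+6), pos 1: p→u (+5), pos 2: r→x (+6), pos 3: a→f (+5) — repeating every 2. The shifts repeat in a cycle of length 2: positions 0,1,… shift by +6, +5, then the pattern repeats.
For steak: s+6=y, t+5=y, e+6=k, a+5=f, k+6=q.

yykfq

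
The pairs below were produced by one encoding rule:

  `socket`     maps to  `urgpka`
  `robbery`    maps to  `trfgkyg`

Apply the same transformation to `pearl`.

In socket: s→u is +2, o→r is +3, c→g is +4, k→p is +5 — the shift increases by 1 each position. Letter i (0-indexed) is shifted by i+2, so successive shifts are 2, 3, 4, ….
Applying it to pearl: p+2=r, e+3=h, a+4=e, r+5=w, l+6=r.

rhewr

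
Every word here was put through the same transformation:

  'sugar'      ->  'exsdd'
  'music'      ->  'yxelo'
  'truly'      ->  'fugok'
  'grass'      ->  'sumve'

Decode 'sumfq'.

grace

Shifts by position in sugar: pos 0: s→e (+12), pos 1: u→x (+3), pos 2: g→s (+12), pos 3: a→d (+3) — repeating every 2. The shifts repeat in a cycle of length 2: positions 0,1,… shift by +12, +3, then the pattern repeats.
Undoing it on sumfq: s−12=g, u−3=r, m−12=a, f−3=c, q−12=e.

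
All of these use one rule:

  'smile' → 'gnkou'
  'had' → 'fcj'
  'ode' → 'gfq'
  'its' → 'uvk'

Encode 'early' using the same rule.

antcg

The output letters match the input read backwards, each shifted +2: smile reversed is elims. The word is reversed, then every letter is shifted forward by 2.
On early: reverse → ylrae; then shift: y+2=a, l+2=n, r+2=t, a+2=c, e+2=g.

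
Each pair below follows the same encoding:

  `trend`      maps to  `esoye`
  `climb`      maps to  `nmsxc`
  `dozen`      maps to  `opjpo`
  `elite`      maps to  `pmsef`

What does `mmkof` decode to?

Shifts by position in trend: pos 0: t→e (+11), pos 1: r→s (+1), pos 2: e→o (+10), pos 3: n→y (+11), pos 4: d→e (+1) — repeating every 3. A repeating key of period 3 is used — shifts +11, +1, +10 over and over.
Undoing it on mmkof: m−11=b, m−1=l, k−10=a, o−11=d, f−1=e.

blade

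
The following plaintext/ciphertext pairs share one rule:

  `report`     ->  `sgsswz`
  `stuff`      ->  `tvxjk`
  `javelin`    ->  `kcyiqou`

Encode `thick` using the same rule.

Letter i (0-indexed) is shifted by i+1, so successive shifts are 1, 2, 3, ….
For thick: t+1=u, h+2=j, i+3=l, c+4=g, k+5=p.

ujlgp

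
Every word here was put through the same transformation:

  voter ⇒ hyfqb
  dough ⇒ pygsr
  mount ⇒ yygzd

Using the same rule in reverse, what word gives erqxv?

The shifts repeat in a cycle of length 3: positions 0,1,… shift by +12, +10, +12, then the pattern repeats.
Decoding erqxv: e−12=s, r−10=h, q−12=e, x−12=l, v−10=l.

shell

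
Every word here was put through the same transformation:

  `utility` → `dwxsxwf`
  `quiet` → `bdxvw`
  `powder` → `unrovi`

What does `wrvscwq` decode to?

Each letter's alphabet position (a=0..z=25) is mapped through 7·x+19 mod 26 — an affine cipher.
Undoing it on wrvscwq: w(22)→15·(22−19)≡19=t; r(17)→15·(17−19)≡22=w; v(21)→15·(21−19)≡4=e; s(18)→15·(18−19)≡11=l; c(2)→15·(2−19)≡5=f; w(22)→15·(22−19)≡19=t; q(16)→15·(16−19)≡7=h (all mod 26).

twelfth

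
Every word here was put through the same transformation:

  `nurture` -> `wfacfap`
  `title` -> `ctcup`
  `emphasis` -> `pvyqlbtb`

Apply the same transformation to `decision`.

The shift depends on letter class: consonant n→w is +9, but vowel u→f is +11. The rule splits by letter class: vowels +11, consonants +9.
For decision: d(cons)+9=m, e(vowel)+11=p, c(cons)+9=l, i(vowel)+11=t, s(cons)+9=b, i(vowel)+11=t, o(vowel)+11=z, n(cons)+9=w.

mpltbtzw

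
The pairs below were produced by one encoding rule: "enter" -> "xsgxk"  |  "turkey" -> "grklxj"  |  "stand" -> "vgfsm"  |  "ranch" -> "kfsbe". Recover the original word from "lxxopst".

keeping

e(4)→x(23) and n(13)→s(18) fit y≡11x+5 (mod 26); the inverse of 11 mod 26 is 19. This is an affine cipher: with a=0,…,z=25, each position x becomes (11x+5) mod 26.
Undoing it on lxxopst: l(11)→19·(11−5)≡10=k; x(23)→19·(23−5)≡4=e; x(23)→19·(23−5)≡4=e; o(14)→19·(14−5)≡15=p; p(15)→19·(15−5)≡8=i; s(18)→19·(18−5)≡13=n; t(19)→19·(19−5)≡6=g (all mod 26).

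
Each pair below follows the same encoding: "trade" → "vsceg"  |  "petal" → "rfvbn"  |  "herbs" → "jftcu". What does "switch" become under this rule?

uxkuei

Shifts by position in trade: pos 0: t→v (+2), pos 1: r→s (+1), pos 2: a→c (+2), pos 3: d→e (+1) — repeating every 2. It's a Vigenère-style cipher with numeric key [2,1]: position i shifts by key[i mod 2].
For switch: s+2=u, w+1=x, i+2=k, t+1=u, c+2=e, h+1=i.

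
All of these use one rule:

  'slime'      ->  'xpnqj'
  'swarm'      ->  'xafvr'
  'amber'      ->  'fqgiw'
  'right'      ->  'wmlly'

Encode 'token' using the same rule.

Shifts by position in slime: pos 0: s→x (+5), pos 1: l→p (+4), pos 2: i→n (+5), pos 3: m→q (+4) — repeating every 2. The shifts repeat in a cycle of length 2: positions 0,1,… shift by +5, +4, then the pattern repeats.
For token: t+5=y, o+4=s, k+5=p, e+4=i, n+5=s.

yspis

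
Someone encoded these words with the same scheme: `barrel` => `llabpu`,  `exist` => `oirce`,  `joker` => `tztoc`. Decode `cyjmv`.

Shifts by position in barrel: pos 0: b→l (+10), pos 1: a→l (+11), pos 2: r→a (+9), pos 3: r→b (+10), pos 4: e→p (+11), pos 5: l→u (+9) — repeating every 3. The shifts repeat in a cycle of length 3: positions 0,1,… shift by +10, +11, +9, then the pattern repeats.
Decoding cyjmv: c−10=s, y−11=n, j−9=a, m−10=c, v−11=k.

snack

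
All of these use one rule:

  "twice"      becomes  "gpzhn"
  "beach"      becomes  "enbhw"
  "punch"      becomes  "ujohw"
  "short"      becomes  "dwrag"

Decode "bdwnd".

ashes

t(19)→g(6) and w(22)→p(15) fit y≡3x+1 (mod 26); the inverse of 3 mod 26 is 9. This is an affine cipher: with a=0,…,z=25, each position x becomes (3x+1) mod 26.
Reversing it on bdwnd: b(1)→9·(1−1)≡0=a; d(3)→9·(3−1)≡18=s; w(22)→9·(22−1)≡7=h; n(13)→9·(13−1)≡4=e; d(3)→9·(3−1)≡18=s (all mod 26).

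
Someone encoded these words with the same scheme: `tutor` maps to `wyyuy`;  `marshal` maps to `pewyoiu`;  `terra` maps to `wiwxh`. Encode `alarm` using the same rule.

dpfxt

In tutor: t→w is +3, u→y is +4, t→y is +5, o→u is +6 — the shift increases by 1 each position. Letter i (0-indexed) is shifted by i+3, so successive shifts are 3, 4, 5, ….
On alarm: a+3=d, l+4=p, a+5=f, r+6=x, m+7=t.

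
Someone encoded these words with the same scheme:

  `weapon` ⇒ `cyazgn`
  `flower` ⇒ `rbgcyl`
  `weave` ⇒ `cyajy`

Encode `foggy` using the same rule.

Each letter's alphabet position (a=0..z=25) is mapped through 19·x+0 mod 26 — an affine cipher.
Applying it to foggy: f(5)→19·5+0≡17=r; o(14)→19·14+0≡6=g; g(6)→19·6+0≡10=k; g(6)→19·6+0≡10=k; y(24)→19·24+0≡14=o (all mod 26).

rgkko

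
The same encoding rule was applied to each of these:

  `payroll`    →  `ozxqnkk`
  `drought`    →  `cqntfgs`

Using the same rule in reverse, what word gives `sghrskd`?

thistle

Compare letters: p→o is +25, a→z is +25, y→x is +25 — a constant shift. Each letter is shifted forward by 25 in the alphabet (a Caesar shift of +25).
Undoing it on sghrskd: s−25=t, g−25=h, h−25=i, r−25=s, s−25=t, k−25=l, d−25=e.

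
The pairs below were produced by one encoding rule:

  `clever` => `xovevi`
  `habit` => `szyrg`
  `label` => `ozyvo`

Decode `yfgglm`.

button

Each letter is replaced by its mirror in the alphabet: a↔z, b↔y, c↔x, and so on (the Atbash cipher).
Decoding yfgglm: y↔b, f↔u, g↔t, g↔t, l↔o, m↔n.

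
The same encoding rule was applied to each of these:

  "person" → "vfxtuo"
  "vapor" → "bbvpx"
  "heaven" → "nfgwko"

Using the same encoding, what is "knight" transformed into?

qoohnu

A repeating key of period 2 is used — shifts +6, +1 over and over.
For knight: k+6=q, n+1=o, i+6=o, g+1=h, h+6=n, t+1=u.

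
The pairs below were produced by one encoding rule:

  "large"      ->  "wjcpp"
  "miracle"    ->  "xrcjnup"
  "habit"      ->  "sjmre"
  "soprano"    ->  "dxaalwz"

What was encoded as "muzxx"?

Shifts by position in large: pos 0: l→w (+11), pos 1: a→j (+9), pos 2: r→c (+11), pos 3: g→p (+9) — repeating every 2. It's a Vigenère-style cipher with numeric key [11,9]: position i shifts by key[i mod 2].
Reversing it on muzxx: m−11=b, u−9=l, z−11=o, x−9=o, x−11=m.

bloom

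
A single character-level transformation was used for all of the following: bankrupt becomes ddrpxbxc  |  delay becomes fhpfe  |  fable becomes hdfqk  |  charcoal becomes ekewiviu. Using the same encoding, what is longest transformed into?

In bankrupt: b→d is +2, a→d is +3, n→r is +4, k→p is +5 — the shift increases by 1 each position. The shift increases by 1 at each position, starting from +2: 2, 3, 4, ….
For longest: l+2=n, o+3=r, n+4=r, g+5=l, e+6=k, s+7=z, t+8=b.

nrrlkzb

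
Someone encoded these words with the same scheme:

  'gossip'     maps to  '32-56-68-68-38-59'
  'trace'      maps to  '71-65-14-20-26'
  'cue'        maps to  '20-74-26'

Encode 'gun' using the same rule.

32-74-53

g(#7)→32 and o(#15)→56: differences scale by 3, so n = 3·pos + 11. The formula is n = 3×(alphabet index, a=1) + 11.
On gun: g=7→32, u=21→74, n=14→53.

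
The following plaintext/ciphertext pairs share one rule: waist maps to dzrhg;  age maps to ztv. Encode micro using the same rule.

Each pair mirrors across the alphabet (w↔d, a↔z, i↔r): positions sum to 25. Letters are reflected about the middle of the alphabet (position → 25−position): Atbash.
For micro: m↔n, i↔r, c↔x, r↔i, o↔l.

nrxil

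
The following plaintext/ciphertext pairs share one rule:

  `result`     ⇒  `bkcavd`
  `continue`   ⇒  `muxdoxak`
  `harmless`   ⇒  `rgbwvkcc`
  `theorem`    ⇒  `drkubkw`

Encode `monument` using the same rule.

wuxawkxd

Two shifts are in play — +6 for a/e/i/o/u, +10 for every other letter.
Applying it to monument: m(cons)+10=w, o(vowel)+6=u, n(cons)+10=x, u(vowel)+6=a, m(cons)+10=w, e(vowel)+6=k, n(cons)+10=x, t(cons)+10=d.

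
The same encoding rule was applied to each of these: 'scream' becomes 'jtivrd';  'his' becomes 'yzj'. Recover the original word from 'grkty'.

patch

Compare letters: s→j is +17, c→t is +17, r→i is +17 — a constant shift. This is a Caesar cipher with shift 17.
Undoing it on grkty: g−17=p, r−17=a, k−17=t, t−17=c, y−17=h.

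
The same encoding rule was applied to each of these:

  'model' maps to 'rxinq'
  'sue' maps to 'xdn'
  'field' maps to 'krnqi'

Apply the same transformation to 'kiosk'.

The shift depends on letter class: consonant m→r is +5, but vowel o→x is +9. The rule splits by letter class: vowels +9, consonants +5.
On kiosk: k(cons)+5=p, i(vowel)+9=r, o(vowel)+9=x, s(cons)+5=x, k(cons)+5=p.

prxxp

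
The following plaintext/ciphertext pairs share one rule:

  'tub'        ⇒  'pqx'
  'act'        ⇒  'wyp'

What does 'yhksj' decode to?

clown

Compare letters: t→p is +22, u→q is +22, b→x is +22 — a constant shift. It's a constant shift of +22 (ROT22).
Undoing it on yhksj: y−22=c, h−22=l, k−22=o, s−22=w, j−22=n.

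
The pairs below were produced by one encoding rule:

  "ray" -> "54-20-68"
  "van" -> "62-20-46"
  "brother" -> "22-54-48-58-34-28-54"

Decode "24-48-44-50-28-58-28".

r(#18)→54 and a(#1)→20: differences scale by 2, so n = 2·pos + 18. The formula is n = 2×(alphabet index, a=1) + 18.
Decoding 24-48-44-50-28-58-28: 24→(24−18)÷2=3=c, 48→(48−18)÷2=15=o, 44→(44−18)÷2=13=m, 50→(50−18)÷2=16=p, 28→(28−18)÷2=5=e, 58→(58−18)÷2=20=t, 28→(28−18)÷2=5=e.

compete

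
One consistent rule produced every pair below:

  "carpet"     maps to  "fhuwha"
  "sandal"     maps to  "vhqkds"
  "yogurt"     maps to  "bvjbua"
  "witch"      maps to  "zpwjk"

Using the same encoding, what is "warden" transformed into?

Shifts by position in carpet: pos 0: c→f (+3), pos 1: a→h (+7), pos 2: r→u (+3), pos 3: p→w (+7) — repeating every 2. It's a Vigenère-style cipher with numeric key [3,7]: position i shifts by key[i mod 2].
For warden: w+3=z, a+7=h, r+3=u, d+7=k, e+3=h, n+7=u.

zhukhu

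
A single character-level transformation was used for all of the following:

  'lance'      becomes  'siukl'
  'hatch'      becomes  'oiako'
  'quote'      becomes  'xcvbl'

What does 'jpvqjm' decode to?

Shifts by position in lance: pos 0: l→s (+7), pos 1: a→i (+8), pos 2: n→u (+7), pos 3: c→k (+8) — repeating every 2. The shifts repeat in a cycle of length 2: positions 0,1,… shift by +7, +8, then the pattern repeats.
Reversing it on jpvqjm: j−7=c, p−8=h, v−7=o, q−8=i, j−7=c, m−8=e.

choice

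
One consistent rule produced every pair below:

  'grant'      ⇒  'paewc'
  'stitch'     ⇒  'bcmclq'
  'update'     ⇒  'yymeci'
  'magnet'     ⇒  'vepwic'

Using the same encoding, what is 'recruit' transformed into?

ailaymc

The shift depends on letter class: consonant g→p is +9, but vowel a→e is +4. The rule splits by letter class: vowels +4, consonants +9.
Applying it to recruit: r(cons)+9=a, e(vowel)+4=i, c(cons)+9=l, r(cons)+9=a, u(vowel)+4=y, i(vowel)+4=m, t(cons)+9=c.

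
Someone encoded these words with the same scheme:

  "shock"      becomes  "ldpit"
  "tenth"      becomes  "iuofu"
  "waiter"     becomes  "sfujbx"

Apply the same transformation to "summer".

The output letters match the input read backwards, each shifted +1: shock reversed is kcohs. Read the word backwards and shift each letter +1.
For summer: reverse → remmus; then shift: r+1=s, e+1=f, m+1=n, m+1=n, u+1=v, s+1=t.

sfnnvt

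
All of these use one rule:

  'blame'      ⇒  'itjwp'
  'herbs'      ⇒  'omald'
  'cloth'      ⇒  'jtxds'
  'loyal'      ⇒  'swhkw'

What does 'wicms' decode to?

patch

Each letter shifts forward by (position + 7), i.e. 7, 8, 9, … — the shift grows by one for each successive letter.
Undoing it on wicms: w−7=p, i−8=a, c−9=t, m−10=c, s−11=h.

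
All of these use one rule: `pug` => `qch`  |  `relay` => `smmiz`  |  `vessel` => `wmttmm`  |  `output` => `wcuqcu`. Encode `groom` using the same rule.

The shift depends on letter class: consonant p→q is +1, but vowel u→c is +8. Two shifts are in play — +8 for a/e/i/o/u, +1 for every other letter.
On groom: g(cons)+1=h, r(cons)+1=s, o(vowel)+8=w, o(vowel)+8=w, m(cons)+1=n.

hswwn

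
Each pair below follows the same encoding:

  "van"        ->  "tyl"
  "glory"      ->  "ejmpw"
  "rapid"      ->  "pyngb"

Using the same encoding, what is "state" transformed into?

qryrc

Compare letters: v→t is +24, a→y is +24, n→l is +24 — a constant shift. This is a Caesar cipher with shift 24.
Applying it to state: s+24=q, t+24=r, a+24=y, t+24=r, e+24=c.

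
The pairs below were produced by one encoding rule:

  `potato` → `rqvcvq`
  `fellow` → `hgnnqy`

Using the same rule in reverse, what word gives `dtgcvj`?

breath

Compare letters: p→r is +2, o→q is +2, t→v is +2 — a constant shift. This is a Caesar cipher with shift 2.
Undoing it on dtgcvj: d−2=b, t−2=r, g−2=e, c−2=a, v−2=t, j−2=h.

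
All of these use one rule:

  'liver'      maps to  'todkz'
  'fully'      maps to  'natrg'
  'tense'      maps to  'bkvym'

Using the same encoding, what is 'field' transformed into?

nomrl

It's a Vigenère-style cipher with numeric key [8,6]: position i shifts by key[i mod 2].
On field: f+8=n, i+6=o, e+8=m, l+6=r, d+8=l.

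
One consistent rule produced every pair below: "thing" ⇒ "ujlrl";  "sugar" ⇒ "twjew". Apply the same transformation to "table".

In thing: t→u is +1, h→j is +2, i→l is +3, n→r is +4 — the shift increases by 1 each position. Each letter shifts forward by (position + 1), i.e. 1, 2, 3, … — the shift grows by one for each successive letter.
Applying it to table: t+1=u, a+2=c, b+3=e, l+4=p, e+5=j.

ucepj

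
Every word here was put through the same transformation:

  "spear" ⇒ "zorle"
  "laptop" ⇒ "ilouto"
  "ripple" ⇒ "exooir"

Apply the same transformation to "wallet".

fliiru

s(18)→z(25) and p(15)→o(14) fit y≡21x+11 (mod 26); the inverse of 21 mod 26 is 5. This is an affine cipher: with a=0,…,z=25, each position x becomes (21x+11) mod 26.
For wallet: w(22)→21·22+11≡5=f; a(0)→21·0+11≡11=l; l(11)→21·11+11≡8=i; l(11)→21·11+11≡8=i; e(4)→21·4+11≡17=r; t(19)→21·19+11≡20=u (all mod 26).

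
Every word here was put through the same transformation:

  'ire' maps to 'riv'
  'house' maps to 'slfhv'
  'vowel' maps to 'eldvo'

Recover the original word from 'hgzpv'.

stake

Letters are reflected about the middle of the alphabet (position → 25−position): Atbash.
Undoing it on hgzpv: h↔s, g↔t, z↔a, p↔k, v↔e.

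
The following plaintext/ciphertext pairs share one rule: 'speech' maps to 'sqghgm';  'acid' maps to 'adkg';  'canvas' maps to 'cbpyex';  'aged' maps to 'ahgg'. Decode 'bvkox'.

built

Letter i (0-indexed) is shifted by i+0, so successive shifts are 0, 1, 2, ….
Decoding bvkox: b−0=b, v−1=u, k−2=i, o−3=l, x−4=t.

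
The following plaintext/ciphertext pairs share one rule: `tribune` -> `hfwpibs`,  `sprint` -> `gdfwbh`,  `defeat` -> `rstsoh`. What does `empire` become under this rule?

Compare letters: t→h is +14, r→f is +14, i→w is +14 — a constant shift. It's a constant shift of +14 (ROT14).
On empire: e+14=s, m+14=a, p+14=d, i+14=w, r+14=f, e+14=s.

sadwfs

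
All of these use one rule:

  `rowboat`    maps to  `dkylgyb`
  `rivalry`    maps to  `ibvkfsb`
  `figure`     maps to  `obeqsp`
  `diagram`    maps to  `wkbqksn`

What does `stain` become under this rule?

The output letters match the input read backwards, each shifted +10: rowboat reversed is taobwor. Read the word backwards and shift each letter +10.
On stain: reverse → niats; then shift: n+10=x, i+10=s, a+10=k, t+10=d, s+10=c.

xskdc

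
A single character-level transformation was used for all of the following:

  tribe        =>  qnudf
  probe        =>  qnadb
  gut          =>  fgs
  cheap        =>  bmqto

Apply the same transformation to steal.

xmqfe

The output letters match the input read backwards, each shifted +12: tribe reversed is ebirt. The word is reversed, then every letter is shifted forward by 12.
For steal: reverse → laets; then shift: l+12=x, a+12=m, e+12=q, t+12=f, s+12=e.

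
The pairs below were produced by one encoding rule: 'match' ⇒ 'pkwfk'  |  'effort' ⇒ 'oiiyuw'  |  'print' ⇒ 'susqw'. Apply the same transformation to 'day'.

gkb

The shift depends on letter class: consonant m→p is +3, but vowel a→k is +10. Two shifts are in play — +10 for a/e/i/o/u, +3 for every other letter.
Applying it to day: d(cons)+3=g, a(vowel)+10=k, y(cons)+3=b.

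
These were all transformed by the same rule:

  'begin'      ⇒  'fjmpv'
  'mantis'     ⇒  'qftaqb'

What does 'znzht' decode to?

vital

In begin: b→f is +4, e→j is +5, g→m is +6, i→p is +7 — the shift increases by 1 each position. Letter i (0-indexed) is shifted by i+4, so successive shifts are 4, 5, 6, ….
Decoding znzht: z−4=v, n−5=i, z−6=t, h−7=a, t−8=l.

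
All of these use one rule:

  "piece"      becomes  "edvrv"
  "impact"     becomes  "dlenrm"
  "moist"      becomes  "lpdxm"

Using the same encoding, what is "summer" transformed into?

p(15)→e(4) and i(8)→d(3) fit y≡15x+13 (mod 26); the inverse of 15 mod 26 is 7. This is an affine cipher: with a=0,…,z=25, each position x becomes (15x+13) mod 26.
Applying it to summer: s(18)→15·18+13≡23=x; u(20)→15·20+13≡1=b; m(12)→15·12+13≡11=l; m(12)→15·12+13≡11=l; e(4)→15·4+13≡21=v; r(17)→15·17+13≡8=i (all mod 26).

xbllvi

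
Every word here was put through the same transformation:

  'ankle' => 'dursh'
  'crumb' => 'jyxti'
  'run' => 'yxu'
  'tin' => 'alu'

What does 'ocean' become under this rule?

rjhdu

The shift depends on letter class: consonant n→u is +7, but vowel a→d is +3. Vowels shift forward by 3 and consonants shift forward by 7.
For ocean: o(vowel)+3=r, c(cons)+7=j, e(vowel)+3=h, a(vowel)+3=d, n(cons)+7=u.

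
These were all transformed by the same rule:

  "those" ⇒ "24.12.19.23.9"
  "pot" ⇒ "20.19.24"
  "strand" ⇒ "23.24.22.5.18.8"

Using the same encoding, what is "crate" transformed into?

t is letter #20 and maps to 24: an offset of 4. Letters become their 1-based position plus 4 (so a→5, b→6, …).
Applying it to crate: c=3→7, r=18→22, a=1→5, t=20→24, e=5→9.

7.22.5.24.9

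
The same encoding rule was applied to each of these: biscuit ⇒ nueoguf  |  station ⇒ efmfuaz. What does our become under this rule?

agd

Compare letters: b→n is +12, i→u is +12, s→e is +12 — a constant shift. It's a constant shift of +12 (ROT12).
For our: o+12=a, u+12=g, r+12=d.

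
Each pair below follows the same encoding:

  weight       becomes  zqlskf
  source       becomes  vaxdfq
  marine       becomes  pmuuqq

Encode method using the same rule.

pqwtrp

Shifts by position in weight: pos 0: w→z (+3), pos 1: e→q (+12), pos 2: i→l (+3), pos 3: g→s (+12) — repeating every 2. It's a Vigenère-style cipher with numeric key [3,12]: position i shifts by key[i mod 2].
Applying it to method: m+3=p, e+12=q, t+3=w, h+12=t, o+3=r, d+12=p.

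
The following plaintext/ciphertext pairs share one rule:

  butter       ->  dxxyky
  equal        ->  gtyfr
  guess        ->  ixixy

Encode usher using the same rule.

wvljx

In butter: b→d is +2, u→x is +3, t→x is +4, t→y is +5 — the shift increases by 1 each position. The shift increases by 1 at each position, starting from +2: 2, 3, 4, ….
For usher: u+2=w, s+3=v, h+4=l, e+5=j, r+6=x.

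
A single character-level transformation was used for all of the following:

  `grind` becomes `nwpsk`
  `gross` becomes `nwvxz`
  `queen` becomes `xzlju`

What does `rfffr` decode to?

Shifts by position in grind: pos 0: g→n (+7), pos 1: r→w (+5), pos 2: i→p (+7), pos 3: n→s (+5) — repeating every 2. A repeating key of period 2 is used — shifts +7, +5 over and over.
Undoing it on rfffr: r−7=k, f−5=a, f−7=y, f−5=a, r−7=k.

kayak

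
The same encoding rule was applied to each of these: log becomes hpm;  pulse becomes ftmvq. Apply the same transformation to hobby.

The output letters match the input read backwards, each shifted +1: log reversed is gol. Read the word backwards and shift each letter +1.
On hobby: reverse → ybboh; then shift: y+1=z, b+1=c, b+1=c, o+1=p, h+1=i.

zccpi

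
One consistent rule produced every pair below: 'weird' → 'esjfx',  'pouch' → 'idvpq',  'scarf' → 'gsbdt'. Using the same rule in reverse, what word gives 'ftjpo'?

The word is reversed, then every letter is shifted forward by 1.
Undoing it on ftjpo: shift back: f−1=e, t−1=s, j−1=i, p−1=o, o−1=n → esion; then reverse → noise.

noise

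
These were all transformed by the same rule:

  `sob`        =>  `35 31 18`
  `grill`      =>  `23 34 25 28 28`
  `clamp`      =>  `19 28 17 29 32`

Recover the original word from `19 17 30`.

s is letter #19 and maps to 35: an offset of 16. The number is (letter's place in the alphabet, a=1) + 16.
Reversing it on 19 17 30: 19→(19−16)÷1=3=c, 17→(17−16)÷1=1=a, 30→(30−16)÷1=14=n.

can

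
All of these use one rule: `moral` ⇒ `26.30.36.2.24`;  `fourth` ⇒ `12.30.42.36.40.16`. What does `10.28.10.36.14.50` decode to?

Each letter becomes 2×(its alphabet position, a=1..z=26).
Reversing it on 10.28.10.36.14.50: 10→(10−0)÷2=5=e, 28→(28−0)÷2=14=n, 10→(10−0)÷2=5=e, 36→(36−0)÷2=18=r, 14→(14−0)÷2=7=g, 50→(50−0)÷2=25=y.

energy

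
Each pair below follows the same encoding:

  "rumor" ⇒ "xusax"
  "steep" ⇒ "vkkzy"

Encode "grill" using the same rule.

rroxm

Two steps: reverse the string, then apply a Caesar shift of +6.
For grill: reverse → llirg; then shift: l+6=r, l+6=r, i+6=o, r+6=x, g+6=m.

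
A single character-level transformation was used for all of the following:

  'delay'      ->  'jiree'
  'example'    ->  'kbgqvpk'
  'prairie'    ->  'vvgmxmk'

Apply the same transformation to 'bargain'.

hexkgmt

Shifts by position in delay: pos 0: d→j (+6), pos 1: e→i (+4), pos 2: l→r (+6), pos 3: a→e (+4) — repeating every 2. It's a Vigenère-style cipher with numeric key [6,4]: position i shifts by key[i mod 2].
Applying it to bargain: b+6=h, a+4=e, r+6=x, g+4=k, a+6=g, i+4=m, n+6=t.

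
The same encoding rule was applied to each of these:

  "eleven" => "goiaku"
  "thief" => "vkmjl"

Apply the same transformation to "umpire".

In eleven: e→g is +2, l→o is +3, e→i is +4, v→a is +5 — the shift increases by 1 each position. Each letter shifts forward by (position + 2), i.e. 2, 3, 4, … — the shift grows by one for each successive letter.
Applying it to umpire: u+2=w, m+3=p, p+4=t, i+5=n, r+6=x, e+7=l.

wptnxl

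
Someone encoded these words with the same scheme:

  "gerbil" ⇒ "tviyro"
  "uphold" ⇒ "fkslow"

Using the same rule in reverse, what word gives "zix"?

This is the alphabet-reversal cipher (Atbash): a becomes z, b becomes y, etc.
Reversing it on zix: z↔a, i↔r, x↔c.

arc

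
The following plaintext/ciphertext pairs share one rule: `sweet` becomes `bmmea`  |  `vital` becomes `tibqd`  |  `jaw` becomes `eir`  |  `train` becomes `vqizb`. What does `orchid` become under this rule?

lqpkzw

The output letters match the input read backwards, each shifted +8: sweet reversed is teews. Read the word backwards and shift each letter +8.
Applying it to orchid: reverse → dihcro; then shift: d+8=l, i+8=q, h+8=p, c+8=k, r+8=z, o+8=w.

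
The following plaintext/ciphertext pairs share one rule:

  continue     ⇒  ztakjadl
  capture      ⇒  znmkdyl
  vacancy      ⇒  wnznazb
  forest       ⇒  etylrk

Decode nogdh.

c(2)→z(25) and o(14)→t(19) fit y≡19x+13 (mod 26); the inverse of 19 mod 26 is 11. This is an affine cipher: with a=0,…,z=25, each position x becomes (19x+13) mod 26.
Reversing it on nogdh: n(13)→11·(13−13)≡0=a; o(14)→11·(14−13)≡11=l; g(6)→11·(6−13)≡1=b; d(3)→11·(3−13)≡20=u; h(7)→11·(7−13)≡12=m (all mod 26).

album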